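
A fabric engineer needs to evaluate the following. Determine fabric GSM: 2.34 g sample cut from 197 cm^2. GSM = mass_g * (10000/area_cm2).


Formula: GSM = mass_g / area_m2
Step 1: Convert area: 197 cm^2 = 197 / 10000 = 0.0197 m^2
Step 2: GSM = 2.34 g / 0.0197 m^2 = 118.8 g/m^2

118.8 g/m^2


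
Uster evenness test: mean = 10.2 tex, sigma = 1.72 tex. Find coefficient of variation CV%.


Formula: CV% = (standard deviation / mean) * 100
Step 1: Ratio = 1.72 / 10.2 = 0.168627
Step 2: CV% = 0.168627 * 100 = 16.8627% ≈ 16.9%

16.9%


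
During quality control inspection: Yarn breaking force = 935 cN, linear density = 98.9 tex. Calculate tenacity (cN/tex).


Formula: Tenacity = Breaking force / Linear density
Tenacity = 935 cN / 98.9 tex
Tenacity = 9.45 cN/tex

9.45 cN/tex


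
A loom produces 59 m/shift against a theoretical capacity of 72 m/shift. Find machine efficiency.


Formula: Efficiency% = (Actual output / Theoretical output) * 100
Efficiency% = (59 / 72) * 100
Efficiency% = 0.819444 * 100 = 81.9444% ≈ 81.9%

81.9%


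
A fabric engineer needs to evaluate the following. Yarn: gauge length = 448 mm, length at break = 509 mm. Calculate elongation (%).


Formula: Elongation (%) = ((L_break - L0) / L0) * 100
Step 1: Extension = 509 - 448 = 61 mm
Step 2: Elongation = (61 / 448) * 100
Step 3: Elongation = 0.136161 * 100 = 13.6161% ≈ 13.6%

13.6%


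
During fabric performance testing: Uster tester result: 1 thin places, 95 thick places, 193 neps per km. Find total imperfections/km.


Formula: Total = thin places + thick places + neps
Total = 1 + 95 + 193
Total = 289 imperfections/km

289 imperfections/km


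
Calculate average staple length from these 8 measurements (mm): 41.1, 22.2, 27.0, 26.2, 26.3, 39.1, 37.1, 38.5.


Formula: Mean = sum of lengths / count
Sum = 41.1 + 22.2 + 27.0 + 26.2 + 26.3 + 39.1 + 37.1 + 38.5
Sum = 257.5 mm
Mean = 257.5 / 8 = 32.19 mm

32.19 mm


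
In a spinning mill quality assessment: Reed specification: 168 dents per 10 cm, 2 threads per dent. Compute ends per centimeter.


Formula: EPC = (dents per 10 cm * ends per dent) / 10
Step 1: Total ends per 10 cm = 168 * 2 = 336
Step 2: EPC = 336 / 10 = 33.6 ends/cm

33.6 ends/cm


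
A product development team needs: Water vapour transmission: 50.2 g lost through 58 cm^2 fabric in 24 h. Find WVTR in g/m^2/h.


Formula: WVTR = mass_loss / (area * time)
Step 1: Convert area: 58 cm^2 = 0.0058 m^2
Step 2: WVTR = 50.2 g / (0.0058 m^2 * 24 h)
Step 3: WVTR = 50.2 / 0.1392 = 360.6 g/m^2/h

360.6 g/m^2/h


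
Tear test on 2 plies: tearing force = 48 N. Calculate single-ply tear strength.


Formula: Per-ply strength = Total force / Number of plies
Per-ply = 48 N / 2
Per-ply = 24 N

24 N


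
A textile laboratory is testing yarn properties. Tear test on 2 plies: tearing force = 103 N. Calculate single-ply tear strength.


Formula: Per-ply strength = Total force / Number of plies
Per-ply = 103 N / 2
Per-ply = 51.5 N

51.5 N


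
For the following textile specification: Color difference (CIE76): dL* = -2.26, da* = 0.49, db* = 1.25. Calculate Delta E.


Formula: Delta E = sqrt(dL*^2 + da*^2 + db*^2)
Step 1: dL*^2 = (-2.26)^2 = 5.1076
Step 2: da*^2 = 0.49^2 = 0.2401
Step 3: db*^2 = 1.25^2 = 1.5625
Step 4: Sum = 5.1076 + 0.2401 + 1.5625 = 6.9102
Step 5: Delta E = sqrt(6.9102) = 2.63

2.63 Delta E


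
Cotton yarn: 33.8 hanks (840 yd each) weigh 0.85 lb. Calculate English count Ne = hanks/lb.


Formula: Ne = hanks / mass_lb
Substituting: Ne = 33.8 / 0.85
Ne = 39.8

39.8 Ne


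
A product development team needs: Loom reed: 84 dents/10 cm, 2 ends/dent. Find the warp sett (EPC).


Formula: EPC = (dents per 10 cm * ends per dent) / 10
Step 1: Total ends per 10 cm = 84 * 2 = 168
Step 2: EPC = 168 / 10 = 16.8 ends/cm

16.8 ends/cm


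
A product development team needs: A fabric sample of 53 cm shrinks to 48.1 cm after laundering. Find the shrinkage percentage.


Formula: Shrinkage% = ((L_before - L_after) / L_before) * 100
Step 1: Shrinkage = 53 - 48.1 = 4.9 cm
Step 2: Shrinkage% = (4.9 / 53) * 100
Step 3: Shrinkage% = 0.092453 * 100 = 9.2453% ≈ 9.2%

9.2%


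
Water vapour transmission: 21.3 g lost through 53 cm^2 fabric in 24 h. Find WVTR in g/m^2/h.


Formula: WVTR = mass_loss / (area * time)
Step 1: Convert area: 53 cm^2 = 0.0053 m^2
Step 2: WVTR = 21.3 g / (0.0053 m^2 * 24 h)
Step 3: WVTR = 21.3 / 0.1272 = 167.5 g/m^2/h

167.5 g/m^2/h


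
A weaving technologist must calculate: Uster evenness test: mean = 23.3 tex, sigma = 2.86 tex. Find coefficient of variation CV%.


Formula: CV% = (standard deviation / mean) * 100
Step 1: Ratio = 2.86 / 23.3 = 0.122747
Step 2: CV% = 0.122747 * 100 = 12.2747% ≈ 12.3%

12.3%


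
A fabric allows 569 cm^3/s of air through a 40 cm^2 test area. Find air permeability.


Formula: Air Permeability = Airflow / Test Area
AP = 569 cm^3/s / 40 cm^2
AP = 14.2 cm^3/s/cm^2

14.2 cm^3/s/cm^2


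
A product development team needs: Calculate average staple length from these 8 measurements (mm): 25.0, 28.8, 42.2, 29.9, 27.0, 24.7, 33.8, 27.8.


Formula: Mean = sum of lengths / count
Sum = 25.0 + 28.8 + 42.2 + 29.9 + 27.0 + 24.7 + 33.8 + 27.8
Sum = 239.2 mm
Mean = 239.2 / 8 = 29.90 mm

29.90 mm


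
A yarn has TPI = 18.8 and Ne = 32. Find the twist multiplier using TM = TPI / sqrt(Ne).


Formula: TM = TPI / sqrt(Ne)
Step 1: sqrt(Ne) = sqrt(32) = 5.6569
Step 2: TM = 18.8 / 5.6569 = 3.32

3.32 TM


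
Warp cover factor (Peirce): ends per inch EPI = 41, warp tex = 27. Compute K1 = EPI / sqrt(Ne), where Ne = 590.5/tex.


Formula: K1 = EPI / sqrt(Ne), with Ne = 590.5 / tex_warp
Step 1: Ne = 590.5 / 27 = 21.87
Step 2: sqrt(Ne) = sqrt(21.87) = 4.6765
Step 3: K1 = 41 / 4.6765 = 8.8

8.8


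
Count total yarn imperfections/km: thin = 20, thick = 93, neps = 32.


Formula: Total = thin places + thick places + neps
Total = 20 + 93 + 32
Total = 145 imperfections/km

145 imperfections/km


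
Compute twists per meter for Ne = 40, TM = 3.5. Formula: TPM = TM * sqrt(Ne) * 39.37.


Formula: TPM = TM * sqrt(Ne) * 39.37
Step 1: sqrt(Ne) = sqrt(40) = 6.3246
Step 2: TM * sqrt(Ne) = 3.5 * 6.3246 = 22.1361
Step 3: TPM = 22.1361 * 39.37 = 871 twists/m

871 twists/m


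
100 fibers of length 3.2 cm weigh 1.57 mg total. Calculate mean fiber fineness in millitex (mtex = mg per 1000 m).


Formula: fineness (mtex) = mass (mg) / total length (km) = (mass_mg / total_length_m) * 1000
Step 1: Convert fiber length: 3.2 cm = 0.032 m
Step 2: Total fiber length = 100 * 0.032 = 3.2 m
Step 3: Linear density = 1.57 mg / 3.2 m = 0.4906 mg/m
Step 4: fineness = 0.4906 * 1000 = 490.6 mtex

490.6 mtex


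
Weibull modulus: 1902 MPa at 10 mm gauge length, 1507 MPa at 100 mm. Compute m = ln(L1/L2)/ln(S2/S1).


Formula: m = ln(L1/L2) / ln(S2/S1)
Step 1: ln(L1/L2) = ln(10/100) = -2.30259
Step 2: S2/S1 = 1507/1902 = 0.79232
Step 3: ln(S2/S1) = ln(0.79232) = -0.23279
Step 4: m = -2.30259 / -0.23279 = 9.89

9.89 (Weibull m)


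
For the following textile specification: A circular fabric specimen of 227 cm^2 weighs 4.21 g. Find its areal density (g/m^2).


Formula: GSM = mass_g / area_m2
Step 1: Convert area: 227 cm^2 = 227 / 10000 = 0.0227 m^2
Step 2: GSM = 4.21 g / 0.0227 m^2 = 185.5 g/m^2

185.5 g/m^2


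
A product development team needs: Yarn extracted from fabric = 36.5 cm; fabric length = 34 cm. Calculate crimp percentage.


Formula: Crimp% = ((L_yarn - L_fabric) / L_fabric) * 100
Step 1: Extension = 36.5 - 34 = 2.5 cm
Step 2: Crimp% = (2.5 / 34) * 100
Step 3: Crimp% = 0.073529 * 100 = 7.3529% ≈ 7.4%

7.4%


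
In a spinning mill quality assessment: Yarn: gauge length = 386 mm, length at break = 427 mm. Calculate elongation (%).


Formula: Elongation (%) = ((L_break - L0) / L0) * 100
Step 1: Extension = 427 - 386 = 41 mm
Step 2: Elongation = (41 / 386) * 100
Step 3: Elongation = 0.106218 * 100 = 10.6218% ≈ 10.6%

10.6%


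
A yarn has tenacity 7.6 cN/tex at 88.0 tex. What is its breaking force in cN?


Formula: Breaking force = Tenacity * Linear density
F = 7.6 cN/tex * 88.0 tex
F = 668.80 cN

668.80 cN


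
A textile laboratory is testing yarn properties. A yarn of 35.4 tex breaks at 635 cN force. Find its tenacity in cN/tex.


Formula: Tenacity = Breaking force / Linear density
Tenacity = 635 cN / 35.4 tex
Tenacity = 17.94 cN/tex

17.94 cN/tex


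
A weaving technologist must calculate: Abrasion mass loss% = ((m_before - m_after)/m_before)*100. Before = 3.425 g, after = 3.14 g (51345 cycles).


Formula: Mass loss% = ((m_before - m_after) / m_before) * 100
Step 1: Mass loss = 3.425 - 3.14 = 0.285 g
Step 2: Ratio = 0.285 / 3.425 = 0.0832117
Step 3: Mass loss% = 0.0832117 * 100 = 8.32117% ≈ 8.32%

8.32%


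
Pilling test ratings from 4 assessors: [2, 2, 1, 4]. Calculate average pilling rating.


Formula: Mean = sum / count
Sum = 2 + 2 + 1 + 4 = 9
Mean = 9 / 4 = 2.3

2.3


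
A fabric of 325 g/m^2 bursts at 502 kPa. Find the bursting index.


Formula: Bursting Index = Bursting Strength / Fabric GSM
BI = 502 kPa / 325 g/m^2
BI = 1.545 kPa/(g/m^2)

1.545 kPa/(g/m^2)


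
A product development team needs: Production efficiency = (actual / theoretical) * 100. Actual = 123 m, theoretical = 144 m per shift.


Formula: Efficiency% = (Actual output / Theoretical output) * 100
Efficiency% = (123 / 144) * 100
Efficiency% = 0.854167 * 100 = 85.4167% ≈ 85.4%

85.4%


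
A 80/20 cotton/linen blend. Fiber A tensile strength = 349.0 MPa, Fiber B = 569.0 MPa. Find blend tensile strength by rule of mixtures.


Formula: Blend property = (fraction_A * property_A) + (fraction_B * property_B)
Step 1: Contribution A = 80/100 * 349.0 MPa = 279.2 MPa
Step 2: Contribution B = 20/100 * 569.0 MPa = 113.8 MPa
Step 3: Blend tensile strength = 279.2 + 113.8 = 393.0 MPa

393.0 MPa


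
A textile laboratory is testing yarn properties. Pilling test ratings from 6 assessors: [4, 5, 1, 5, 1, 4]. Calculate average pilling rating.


Formula: Mean = sum / count
Sum = 4 + 5 + 1 + 5 + 1 + 4 = 20
Mean = 20 / 6 = 3.3

3.3


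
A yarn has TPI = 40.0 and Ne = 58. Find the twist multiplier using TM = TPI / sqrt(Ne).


Formula: TM = TPI / sqrt(Ne)
Step 1: sqrt(Ne) = sqrt(58) = 7.6158
Step 2: TM = 40.0 / 7.6158 = 5.25

5.25 TM


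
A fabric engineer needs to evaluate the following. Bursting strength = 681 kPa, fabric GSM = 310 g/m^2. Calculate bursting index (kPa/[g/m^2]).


Formula: Bursting Index = Bursting Strength / Fabric GSM
BI = 681 kPa / 310 g/m^2
BI = 2.197 kPa/(g/m^2)

2.197 kPa/(g/m^2)


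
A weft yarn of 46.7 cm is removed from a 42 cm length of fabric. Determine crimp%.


Formula: Crimp% = ((L_yarn - L_fabric) / L_fabric) * 100
Step 1: Extension = 46.7 - 42 = 4.7 cm
Step 2: Crimp% = (4.7 / 42) * 100
Step 3: Crimp% = 0.111905 * 100 = 11.1905% ≈ 11.2%

11.2%


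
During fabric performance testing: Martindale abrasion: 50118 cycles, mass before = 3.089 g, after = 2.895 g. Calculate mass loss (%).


Formula: Mass loss% = ((m_before - m_after) / m_before) * 100
Step 1: Mass loss = 3.089 - 2.895 = 0.194 g
Step 2: Ratio = 0.194 / 3.089 = 0.0628035
Step 3: Mass loss% = 0.0628035 * 100 = 6.28035% ≈ 6.28%

6.28%


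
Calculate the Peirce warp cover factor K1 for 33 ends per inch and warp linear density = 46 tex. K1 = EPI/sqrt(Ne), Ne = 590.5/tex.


Formula: K1 = EPI / sqrt(Ne), with Ne = 590.5 / tex_warp
Step 1: Ne = 590.5 / 46 = 12.837
Step 2: sqrt(Ne) = sqrt(12.837) = 3.5829
Step 3: K1 = 33 / 3.5829 = 9.2

9.2


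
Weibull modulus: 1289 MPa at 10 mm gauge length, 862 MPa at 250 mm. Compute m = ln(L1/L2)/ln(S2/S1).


Formula: m = ln(L1/L2) / ln(S2/S1)
Step 1: ln(L1/L2) = ln(10/250) = -3.21888
Step 2: S2/S1 = 862/1289 = 0.66874
Step 3: ln(S2/S1) = ln(0.66874) = -0.40236
Step 4: m = -3.21888 / -0.40236 = 8.00

8.00 (Weibull m)


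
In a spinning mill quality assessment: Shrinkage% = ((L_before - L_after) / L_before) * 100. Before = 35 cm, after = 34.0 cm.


Formula: Shrinkage% = ((L_before - L_after) / L_before) * 100
Step 1: Shrinkage = 35 - 34.0 = 1.0 cm
Step 2: Shrinkage% = (1.0 / 35) * 100
Step 3: Shrinkage% = 0.028571 * 100 = 2.8571% ≈ 2.9%

2.9%


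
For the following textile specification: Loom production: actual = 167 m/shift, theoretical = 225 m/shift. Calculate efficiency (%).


Formula: Efficiency% = (Actual output / Theoretical output) * 100
Efficiency% = (167 / 225) * 100
Efficiency% = 0.742222 * 100 = 74.2222% ≈ 74.2%

74.2%


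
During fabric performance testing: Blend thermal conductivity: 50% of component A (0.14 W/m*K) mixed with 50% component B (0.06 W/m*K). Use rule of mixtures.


Formula: Blend property = (fraction_A * property_A) + (fraction_B * property_B)
Step 1: Contribution A = 50/100 * 0.14 W/m*K = 0.07 W/m*K
Step 2: Contribution B = 50/100 * 0.06 W/m*K = 0.03 W/m*K
Step 3: Blend thermal conductivity = 0.07 + 0.03 = 0.1 W/m*K

0.1 W/m*K


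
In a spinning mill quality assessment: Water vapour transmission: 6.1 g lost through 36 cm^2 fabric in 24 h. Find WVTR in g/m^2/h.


Formula: WVTR = mass_loss / (area * time)
Step 1: Convert area: 36 cm^2 = 0.0036 m^2
Step 2: WVTR = 6.1 g / (0.0036 m^2 * 24 h)
Step 3: WVTR = 6.1 / 0.0864 = 70.6 g/m^2/h

70.6 g/m^2/h


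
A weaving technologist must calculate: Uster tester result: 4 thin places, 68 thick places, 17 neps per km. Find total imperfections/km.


Formula: Total = thin places + thick places + neps
Total = 4 + 68 + 17
Total = 89 imperfections/km

89 imperfections/km


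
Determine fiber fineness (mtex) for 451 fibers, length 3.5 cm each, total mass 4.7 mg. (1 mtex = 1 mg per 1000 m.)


Formula: fineness (mtex) = mass (mg) / total length (km) = (mass_mg / total_length_m) * 1000
Step 1: Convert fiber length: 3.5 cm = 0.035 m
Step 2: Total fiber length = 451 * 0.035 = 15.785 m
Step 3: Linear density = 4.7 mg / 15.785 m = 0.2978 mg/m
Step 4: fineness = 0.2978 * 1000 = 297.8 mtex

297.8 mtex


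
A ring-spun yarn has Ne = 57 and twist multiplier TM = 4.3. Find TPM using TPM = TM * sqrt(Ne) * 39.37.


Formula: TPM = TM * sqrt(Ne) * 39.37
Step 1: sqrt(Ne) = sqrt(57) = 7.5498
Step 2: TM * sqrt(Ne) = 4.3 * 7.5498 = 32.4641
Step 3: TPM = 32.4641 * 39.37 = 1278 twists/m

1278 twists/m


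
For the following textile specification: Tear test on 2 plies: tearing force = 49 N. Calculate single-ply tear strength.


Formula: Per-ply strength = Total force / Number of plies
Per-ply = 49 N / 2
Per-ply = 24.5 N

24.5 N


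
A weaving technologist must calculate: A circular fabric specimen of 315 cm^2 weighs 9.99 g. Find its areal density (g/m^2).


Formula: GSM = mass_g / area_m2
Step 1: Convert area: 315 cm^2 = 315 / 10000 = 0.0315 m^2
Step 2: GSM = 9.99 g / 0.0315 m^2 = 317.1 g/m^2

317.1 g/m^2


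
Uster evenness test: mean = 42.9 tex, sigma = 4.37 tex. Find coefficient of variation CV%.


Formula: CV% = (standard deviation / mean) * 100
Step 1: Ratio = 4.37 / 42.9 = 0.101865
Step 2: CV% = 0.101865 * 100 = 10.1865% ≈ 10.2%

10.2%


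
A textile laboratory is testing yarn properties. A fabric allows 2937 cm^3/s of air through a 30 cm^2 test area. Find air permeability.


Formula: Air Permeability = Airflow / Test Area
AP = 2937 cm^3/s / 30 cm^2
AP = 97.9 cm^3/s/cm^2

97.9 cm^3/s/cm^2


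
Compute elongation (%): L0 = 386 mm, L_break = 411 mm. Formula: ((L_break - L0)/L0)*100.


Formula: Elongation (%) = ((L_break - L0) / L0) * 100
Step 1: Extension = 411 - 386 = 25 mm
Step 2: Elongation = (25 / 386) * 100
Step 3: Elongation = 0.064767 * 100 = 6.4767% ≈ 6.5%

6.5%


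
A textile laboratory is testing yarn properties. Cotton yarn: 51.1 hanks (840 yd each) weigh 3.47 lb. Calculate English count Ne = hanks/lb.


Formula: Ne = hanks / mass_lb
Substituting: Ne = 51.1 / 3.47
Ne = 14.7

14.7 Ne


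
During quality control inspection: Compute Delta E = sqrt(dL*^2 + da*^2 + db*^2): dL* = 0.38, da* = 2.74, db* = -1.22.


Formula: Delta E = sqrt(dL*^2 + da*^2 + db*^2)
Step 1: dL*^2 = 0.38^2 = 0.1444
Step 2: da*^2 = 2.74^2 = 7.5076
Step 3: db*^2 = (-1.22)^2 = 1.4884
Step 4: Sum = 0.1444 + 7.5076 + 1.4884 = 9.1404
Step 5: Delta E = sqrt(9.1404) = 3.02

3.02 Delta E


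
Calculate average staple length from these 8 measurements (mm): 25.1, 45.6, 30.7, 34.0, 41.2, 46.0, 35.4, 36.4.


Formula: Mean = sum of lengths / count
Sum = 25.1 + 45.6 + 30.7 + 34.0 + 41.2 + 46.0 + 35.4 + 36.4
Sum = 294.4 mm
Mean = 294.4 / 8 = 36.80 mm

36.80 mm


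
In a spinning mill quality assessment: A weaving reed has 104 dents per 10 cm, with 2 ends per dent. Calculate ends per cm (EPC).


Formula: EPC = (dents per 10 cm * ends per dent) / 10
Step 1: Total ends per 10 cm = 104 * 2 = 208
Step 2: EPC = 208 / 10 = 20.8 ends/cm

20.8 ends/cm


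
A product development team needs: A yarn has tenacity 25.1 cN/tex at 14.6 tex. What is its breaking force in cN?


Formula: Breaking force = Tenacity * Linear density
F = 25.1 cN/tex * 14.6 tex
F = 366.46 cN

366.46 cN


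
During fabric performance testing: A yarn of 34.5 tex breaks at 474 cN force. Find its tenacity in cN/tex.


Formula: Tenacity = Breaking force / Linear density
Tenacity = 474 cN / 34.5 tex
Tenacity = 13.74 cN/tex

13.74 cN/tex


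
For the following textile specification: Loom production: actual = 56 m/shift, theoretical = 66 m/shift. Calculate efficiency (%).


Formula: Efficiency% = (Actual output / Theoretical output) * 100
Efficiency% = (56 / 66) * 100
Efficiency% = 0.848485 * 100 = 84.8485% ≈ 84.8%

84.8%


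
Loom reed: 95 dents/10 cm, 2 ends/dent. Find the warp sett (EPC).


Formula: EPC = (dents per 10 cm * ends per dent) / 10
Step 1: Total ends per 10 cm = 95 * 2 = 190
Step 2: EPC = 190 / 10 = 19.0 ends/cm

19.0 ends/cm


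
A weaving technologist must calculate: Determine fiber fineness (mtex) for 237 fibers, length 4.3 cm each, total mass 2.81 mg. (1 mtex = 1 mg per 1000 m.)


Formula: fineness (mtex) = mass (mg) / total length (km) = (mass_mg / total_length_m) * 1000
Step 1: Convert fiber length: 4.3 cm = 0.043 m
Step 2: Total fiber length = 237 * 0.043 = 10.191 m
Step 3: Linear density = 2.81 mg / 10.191 m = 0.2757 mg/m
Step 4: fineness = 0.2757 * 1000 = 275.7 mtex

275.7 mtex


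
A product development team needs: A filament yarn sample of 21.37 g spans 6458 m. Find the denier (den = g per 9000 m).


Formula: den = (mass_g / length_m) * 9000
Substituting: den = (21.37 / 6458) * 9000
Intermediate: 21.37 / 6458 = 0.00330907 g/m
den = 0.00330907 * 9000 = 29.8 denier

29.8 denier


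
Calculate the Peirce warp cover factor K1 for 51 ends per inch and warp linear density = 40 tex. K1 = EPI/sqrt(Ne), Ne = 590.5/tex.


Formula: K1 = EPI / sqrt(Ne), with Ne = 590.5 / tex_warp
Step 1: Ne = 590.5 / 40 = 14.763
Step 2: sqrt(Ne) = sqrt(14.763) = 3.8423
Step 3: K1 = 51 / 3.8423 = 13.3

13.3


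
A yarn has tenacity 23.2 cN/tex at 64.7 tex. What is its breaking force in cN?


Formula: Breaking force = Tenacity * Linear density
F = 23.2 cN/tex * 64.7 tex
F = 1501.04 cN

1501.04 cN


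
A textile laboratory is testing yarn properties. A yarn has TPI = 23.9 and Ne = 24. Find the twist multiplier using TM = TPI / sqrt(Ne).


Formula: TM = TPI / sqrt(Ne)
Step 1: sqrt(Ne) = sqrt(24) = 4.899
Step 2: TM = 23.9 / 4.899 = 4.88

4.88 TM


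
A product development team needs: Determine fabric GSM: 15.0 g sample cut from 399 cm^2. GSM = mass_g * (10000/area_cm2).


Formula: GSM = mass_g / area_m2
Step 1: Convert area: 399 cm^2 = 399 / 10000 = 0.0399 m^2
Step 2: GSM = 15.0 g / 0.0399 m^2 = 375.9 g/m^2

375.9 g/m^2


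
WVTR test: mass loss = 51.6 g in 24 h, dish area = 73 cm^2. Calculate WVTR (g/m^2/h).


Formula: WVTR = mass_loss / (area * time)
Step 1: Convert area: 73 cm^2 = 0.0073 m^2
Step 2: WVTR = 51.6 g / (0.0073 m^2 * 24 h)
Step 3: WVTR = 51.6 / 0.1752 = 294.5 g/m^2/h

294.5 g/m^2/h


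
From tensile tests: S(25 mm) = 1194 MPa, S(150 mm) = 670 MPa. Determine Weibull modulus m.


Formula: m = ln(L1/L2) / ln(S2/S1)
Step 1: ln(L1/L2) = ln(25/150) = -1.79176
Step 2: S2/S1 = 670/1194 = 0.56114
Step 3: ln(S2/S1) = ln(0.56114) = -0.57778
Step 4: m = -1.79176 / -0.57778 = 3.10

3.10 (Weibull m)


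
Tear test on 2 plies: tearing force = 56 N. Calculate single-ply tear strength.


Formula: Per-ply strength = Total force / Number of plies
Per-ply = 56 N / 2
Per-ply = 28 N

28 N


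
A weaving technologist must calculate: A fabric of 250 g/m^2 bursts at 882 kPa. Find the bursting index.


Formula: Bursting Index = Bursting Strength / Fabric GSM
BI = 882 kPa / 250 g/m^2
BI = 3.528 kPa/(g/m^2)

3.528 kPa/(g/m^2)


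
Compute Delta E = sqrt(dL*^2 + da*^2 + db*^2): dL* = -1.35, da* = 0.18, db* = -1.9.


Formula: Delta E = sqrt(dL*^2 + da*^2 + db*^2)
Step 1: dL*^2 = (-1.35)^2 = 1.8225
Step 2: da*^2 = 0.18^2 = 0.0324
Step 3: db*^2 = (-1.9)^2 = 3.61
Step 4: Sum = 1.8225 + 0.0324 + 3.61 = 5.4649
Step 5: Delta E = sqrt(5.4649) = 2.34

2.34 Delta E


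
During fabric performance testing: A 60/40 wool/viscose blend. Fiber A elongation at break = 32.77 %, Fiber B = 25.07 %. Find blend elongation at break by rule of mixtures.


Formula: Blend property = (fraction_A * property_A) + (fraction_B * property_B)
Step 1: Contribution A = 60/100 * 32.77 % = 19.662 %
Step 2: Contribution B = 40/100 * 25.07 % = 10.028 %
Step 3: Blend elongation at break = 19.662 + 10.028 = 29.69 %

29.69 %


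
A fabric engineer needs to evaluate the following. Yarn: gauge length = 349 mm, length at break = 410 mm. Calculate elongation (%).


Formula: Elongation (%) = ((L_break - L0) / L0) * 100
Step 1: Extension = 410 - 349 = 61 mm
Step 2: Elongation = (61 / 349) * 100
Step 3: Elongation = 0.174785 * 100 = 17.4785% ≈ 17.5%

17.5%


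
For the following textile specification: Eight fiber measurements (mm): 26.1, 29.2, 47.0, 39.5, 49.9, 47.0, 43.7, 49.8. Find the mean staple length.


Formula: Mean = sum of lengths / count
Sum = 26.1 + 29.2 + 47.0 + 39.5 + 49.9 + 47.0 + 43.7 + 49.8
Sum = 332.2 mm
Mean = 332.2 / 8 = 41.53 mm

41.53 mm


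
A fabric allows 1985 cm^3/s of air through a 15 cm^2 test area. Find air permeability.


Formula: Air Permeability = Airflow / Test Area
AP = 1985 cm^3/s / 15 cm^2
AP = 132.3 cm^3/s/cm^2

132.3 cm^3/s/cm^2


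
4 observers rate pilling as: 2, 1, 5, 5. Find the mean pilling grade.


Formula: Mean = sum / count
Sum = 2 + 1 + 5 + 5 = 13
Mean = 13 / 4 = 3.3

3.3


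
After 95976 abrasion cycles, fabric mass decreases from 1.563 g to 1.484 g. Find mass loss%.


Formula: Mass loss% = ((m_before - m_after) / m_before) * 100
Step 1: Mass loss = 1.563 - 1.484 = 0.079 g
Step 2: Ratio = 0.079 / 1.563 = 0.0505438
Step 3: Mass loss% = 0.0505438 * 100 = 5.05438% ≈ 5.05%

5.05%


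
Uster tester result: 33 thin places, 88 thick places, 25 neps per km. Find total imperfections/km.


Formula: Total = thin places + thick places + neps
Total = 33 + 88 + 25
Total = 146 imperfections/km

146 imperfections/km


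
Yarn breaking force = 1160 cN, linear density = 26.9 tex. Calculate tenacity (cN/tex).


Formula: Tenacity = Breaking force / Linear density
Tenacity = 1160 cN / 26.9 tex
Tenacity = 43.12 cN/tex

43.12 cN/tex


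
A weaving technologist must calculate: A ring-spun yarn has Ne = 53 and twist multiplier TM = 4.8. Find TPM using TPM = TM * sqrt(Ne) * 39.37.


Formula: TPM = TM * sqrt(Ne) * 39.37
Step 1: sqrt(Ne) = sqrt(53) = 7.2801
Step 2: TM * sqrt(Ne) = 4.8 * 7.2801 = 34.9445
Step 3: TPM = 34.9445 * 39.37 = 1376 twists/m

1376 twists/m


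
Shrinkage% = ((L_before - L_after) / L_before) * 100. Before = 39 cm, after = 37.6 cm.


Formula: Shrinkage% = ((L_before - L_after) / L_before) * 100
Step 1: Shrinkage = 39 - 37.6 = 1.4 cm
Step 2: Shrinkage% = (1.4 / 39) * 100
Step 3: Shrinkage% = 0.035897 * 100 = 3.5897% ≈ 3.6%

3.6%


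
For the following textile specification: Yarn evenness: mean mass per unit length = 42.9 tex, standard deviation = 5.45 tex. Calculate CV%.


Formula: CV% = (standard deviation / mean) * 100
Step 1: Ratio = 5.45 / 42.9 = 0.12704
Step 2: CV% = 0.12704 * 100 = 12.704% ≈ 12.7%

12.7%


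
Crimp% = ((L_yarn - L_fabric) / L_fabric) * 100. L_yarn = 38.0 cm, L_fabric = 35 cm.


Formula: Crimp% = ((L_yarn - L_fabric) / L_fabric) * 100
Step 1: Extension = 38.0 - 35 = 3.0 cm
Step 2: Crimp% = (3.0 / 35) * 100
Step 3: Crimp% = 0.085714 * 100 = 8.5714% ≈ 8.6%

8.6%


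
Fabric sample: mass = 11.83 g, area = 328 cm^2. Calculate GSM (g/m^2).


Formula: GSM = mass_g / area_m2
Step 1: Convert area: 328 cm^2 = 328 / 10000 = 0.0328 m^2
Step 2: GSM = 11.83 g / 0.0328 m^2 = 360.7 g/m^2

360.7 g/m^2


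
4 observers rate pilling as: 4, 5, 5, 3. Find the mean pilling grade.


Formula: Mean = sum / count
Sum = 4 + 5 + 5 + 3 = 17
Mean = 17 / 4 = 4.3

4.3


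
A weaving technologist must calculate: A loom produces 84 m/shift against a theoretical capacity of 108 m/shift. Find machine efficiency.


Formula: Efficiency% = (Actual output / Theoretical output) * 100
Efficiency% = (84 / 108) * 100
Efficiency% = 0.777778 * 100 = 77.7778% ≈ 77.8%

77.8%


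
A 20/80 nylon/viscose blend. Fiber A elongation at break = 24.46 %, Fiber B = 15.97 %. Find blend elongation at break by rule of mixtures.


Formula: Blend property = (fraction_A * property_A) + (fraction_B * property_B)
Step 1: Contribution A = 20/100 * 24.46 % = 4.892 %
Step 2: Contribution B = 80/100 * 15.97 % = 12.776 %
Step 3: Blend elongation at break = 4.892 + 12.776 = 17.668 %

17.668 %


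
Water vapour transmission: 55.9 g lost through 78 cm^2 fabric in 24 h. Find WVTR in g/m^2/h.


Formula: WVTR = mass_loss / (area * time)
Step 1: Convert area: 78 cm^2 = 0.0078 m^2
Step 2: WVTR = 55.9 g / (0.0078 m^2 * 24 h)
Step 3: WVTR = 55.9 / 0.1872 = 298.6 g/m^2/h

298.6 g/m^2/h


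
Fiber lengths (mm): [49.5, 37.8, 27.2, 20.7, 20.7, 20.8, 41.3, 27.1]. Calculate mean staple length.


Formula: Mean = sum of lengths / count
Sum = 49.5 + 37.8 + 27.2 + 20.7 + 20.7 + 20.8 + 41.3 + 27.1
Sum = 245.1 mm
Mean = 245.1 / 8 = 30.64 mm

30.64 mm


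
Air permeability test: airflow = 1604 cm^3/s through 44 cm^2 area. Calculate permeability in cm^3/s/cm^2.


Formula: Air Permeability = Airflow / Test Area
AP = 1604 cm^3/s / 44 cm^2
AP = 36.5 cm^3/s/cm^2

36.5 cm^3/s/cm^2


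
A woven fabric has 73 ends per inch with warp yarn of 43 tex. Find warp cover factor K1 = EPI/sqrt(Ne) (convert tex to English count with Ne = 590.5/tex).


Formula: K1 = EPI / sqrt(Ne), with Ne = 590.5 / tex_warp
Step 1: Ne = 590.5 / 43 = 13.733
Step 2: sqrt(Ne) = sqrt(13.733) = 3.7058
Step 3: K1 = 73 / 3.7058 = 19.7

19.7


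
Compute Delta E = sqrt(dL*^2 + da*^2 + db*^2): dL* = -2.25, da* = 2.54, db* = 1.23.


Formula: Delta E = sqrt(dL*^2 + da*^2 + db*^2)
Step 1: dL*^2 = (-2.25)^2 = 5.0625
Step 2: da*^2 = 2.54^2 = 6.4516
Step 3: db*^2 = 1.23^2 = 1.5129
Step 4: Sum = 5.0625 + 6.4516 + 1.5129 = 13.027
Step 5: Delta E = sqrt(13.027) = 3.61

3.61 Delta E


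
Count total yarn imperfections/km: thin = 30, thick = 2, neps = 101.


Formula: Total = thin places + thick places + neps
Total = 30 + 2 + 101
Total = 133 imperfections/km

133 imperfections/km


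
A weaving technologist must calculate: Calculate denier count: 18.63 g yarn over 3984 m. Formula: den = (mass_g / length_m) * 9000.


Formula: den = (mass_g / length_m) * 9000
Substituting: den = (18.63 / 3984) * 9000
Intermediate: 18.63 / 3984 = 0.0046762 g/m
den = 0.0046762 * 9000 = 42.1 denier

42.1 denier


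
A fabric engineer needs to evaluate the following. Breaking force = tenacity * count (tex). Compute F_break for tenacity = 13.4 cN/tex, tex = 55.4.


Formula: Breaking force = Tenacity * Linear density
F = 13.4 cN/tex * 55.4 tex
F = 742.36 cN

742.36 cN


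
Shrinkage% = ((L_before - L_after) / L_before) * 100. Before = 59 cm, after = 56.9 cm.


Formula: Shrinkage% = ((L_before - L_after) / L_before) * 100
Step 1: Shrinkage = 59 - 56.9 = 2.1 cm
Step 2: Shrinkage% = (2.1 / 59) * 100
Step 3: Shrinkage% = 0.035593 * 100 = 3.5593% ≈ 3.6%

3.6%


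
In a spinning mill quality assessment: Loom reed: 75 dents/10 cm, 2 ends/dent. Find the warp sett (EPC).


Formula: EPC = (dents per 10 cm * ends per dent) / 10
Step 1: Total ends per 10 cm = 75 * 2 = 150
Step 2: EPC = 150 / 10 = 15.0 ends/cm

15.0 ends/cm


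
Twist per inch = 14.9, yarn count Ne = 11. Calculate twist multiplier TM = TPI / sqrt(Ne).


Formula: TM = TPI / sqrt(Ne)
Step 1: sqrt(Ne) = sqrt(11) = 3.3166
Step 2: TM = 14.9 / 3.3166 = 4.49

4.49 TM


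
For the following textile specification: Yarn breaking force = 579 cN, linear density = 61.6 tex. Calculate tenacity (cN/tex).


Formula: Tenacity = Breaking force / Linear density
Tenacity = 579 cN / 61.6 tex
Tenacity = 9.40 cN/tex

9.40 cN/tex


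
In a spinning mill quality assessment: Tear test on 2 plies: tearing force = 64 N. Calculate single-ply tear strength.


Formula: Per-ply strength = Total force / Number of plies
Per-ply = 64 N / 2
Per-ply = 32 N

32 N


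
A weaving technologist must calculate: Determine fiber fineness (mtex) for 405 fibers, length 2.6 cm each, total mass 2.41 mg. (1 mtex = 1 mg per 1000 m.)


Formula: fineness (mtex) = mass (mg) / total length (km) = (mass_mg / total_length_m) * 1000
Step 1: Convert fiber length: 2.6 cm = 0.026 m
Step 2: Total fiber length = 405 * 0.026 = 10.53 m
Step 3: Linear density = 2.41 mg / 10.53 m = 0.2289 mg/m
Step 4: fineness = 0.2289 * 1000 = 228.9 mtex

228.9 mtex


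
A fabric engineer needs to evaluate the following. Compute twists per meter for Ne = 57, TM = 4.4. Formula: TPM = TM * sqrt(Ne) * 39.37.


Formula: TPM = TM * sqrt(Ne) * 39.37
Step 1: sqrt(Ne) = sqrt(57) = 7.5498
Step 2: TM * sqrt(Ne) = 4.4 * 7.5498 = 33.2191
Step 3: TPM = 33.2191 * 39.37 = 1308 twists/m

1308 twists/m


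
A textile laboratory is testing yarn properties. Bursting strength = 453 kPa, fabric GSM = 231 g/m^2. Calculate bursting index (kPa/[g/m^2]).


Formula: Bursting Index = Bursting Strength / Fabric GSM
BI = 453 kPa / 231 g/m^2
BI = 1.961 kPa/(g/m^2)

1.961 kPa/(g/m^2)


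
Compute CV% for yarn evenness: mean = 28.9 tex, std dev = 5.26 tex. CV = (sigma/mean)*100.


Formula: CV% = (standard deviation / mean) * 100
Step 1: Ratio = 5.26 / 28.9 = 0.182007
Step 2: CV% = 0.182007 * 100 = 18.2007% ≈ 18.2%

18.2%


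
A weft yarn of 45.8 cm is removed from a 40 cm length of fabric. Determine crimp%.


Formula: Crimp% = ((L_yarn - L_fabric) / L_fabric) * 100
Step 1: Extension = 45.8 - 40 = 5.8 cm
Step 2: Crimp% = (5.8 / 40) * 100
Step 3: Crimp% = 0.145 * 100 = 14.5%

14.5%


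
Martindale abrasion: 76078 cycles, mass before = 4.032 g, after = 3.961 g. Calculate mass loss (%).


Formula: Mass loss% = ((m_before - m_after) / m_before) * 100
Step 1: Mass loss = 4.032 - 3.961 = 0.071 g
Step 2: Ratio = 0.071 / 4.032 = 0.0176091
Step 3: Mass loss% = 0.0176091 * 100 = 1.76091% ≈ 1.76%

1.76%


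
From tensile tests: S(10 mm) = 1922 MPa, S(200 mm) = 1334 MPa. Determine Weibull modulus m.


Formula: m = ln(L1/L2) / ln(S2/S1)
Step 1: ln(L1/L2) = ln(10/200) = -2.99573
Step 2: S2/S1 = 1334/1922 = 0.69407
Step 3: ln(S2/S1) = ln(0.69407) = -0.36518
Step 4: m = -2.99573 / -0.36518 = 8.20

8.20 (Weibull m)


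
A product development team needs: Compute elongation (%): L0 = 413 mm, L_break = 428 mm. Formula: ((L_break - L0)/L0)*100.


Formula: Elongation (%) = ((L_break - L0) / L0) * 100
Step 1: Extension = 428 - 413 = 15 mm
Step 2: Elongation = (15 / 413) * 100
Step 3: Elongation = 0.03632 * 100 = 3.632% ≈ 3.6%

3.6%


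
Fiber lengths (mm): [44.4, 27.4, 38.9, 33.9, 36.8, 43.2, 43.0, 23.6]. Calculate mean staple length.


Formula: Mean = sum of lengths / count
Sum = 44.4 + 27.4 + 38.9 + 33.9 + 36.8 + 43.2 + 43.0 + 23.6
Sum = 291.2 mm
Mean = 291.2 / 8 = 36.40 mm

36.40 mm


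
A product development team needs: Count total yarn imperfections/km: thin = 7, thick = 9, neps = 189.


Formula: Total = thin places + thick places + neps
Total = 7 + 9 + 189
Total = 205 imperfections/km

205 imperfections/km


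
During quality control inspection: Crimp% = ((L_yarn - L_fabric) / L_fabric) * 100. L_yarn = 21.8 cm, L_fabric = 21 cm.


Formula: Crimp% = ((L_yarn - L_fabric) / L_fabric) * 100
Step 1: Extension = 21.8 - 21 = 0.8 cm
Step 2: Crimp% = (0.8 / 21) * 100
Step 3: Crimp% = 0.038095 * 100 = 3.8095% ≈ 3.8%

3.8%


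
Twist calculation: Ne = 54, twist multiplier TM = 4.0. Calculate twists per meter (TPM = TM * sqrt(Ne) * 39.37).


Formula: TPM = TM * sqrt(Ne) * 39.37
Step 1: sqrt(Ne) = sqrt(54) = 7.3485
Step 2: TM * sqrt(Ne) = 4.0 * 7.3485 = 29.394
Step 3: TPM = 29.394 * 39.37 = 1157 twists/m

1157 twists/m


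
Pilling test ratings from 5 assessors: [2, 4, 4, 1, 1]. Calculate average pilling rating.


Formula: Mean = sum / count
Sum = 2 + 4 + 4 + 1 + 1 = 12
Mean = 12 / 5 = 2.4

2.4


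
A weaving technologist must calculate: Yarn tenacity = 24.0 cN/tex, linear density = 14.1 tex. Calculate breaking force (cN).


Formula: Breaking force = Tenacity * Linear density
F = 24.0 cN/tex * 14.1 tex
F = 338.40 cN

338.40 cN


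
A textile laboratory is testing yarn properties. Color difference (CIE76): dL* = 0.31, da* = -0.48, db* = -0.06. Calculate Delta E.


Formula: Delta E = sqrt(dL*^2 + da*^2 + db*^2)
Step 1: dL*^2 = 0.31^2 = 0.0961
Step 2: da*^2 = (-0.48)^2 = 0.2304
Step 3: db*^2 = (-0.06)^2 = 0.0036
Step 4: Sum = 0.0961 + 0.2304 + 0.0036 = 0.3301
Step 5: Delta E = sqrt(0.3301) = 0.57

0.57 Delta E


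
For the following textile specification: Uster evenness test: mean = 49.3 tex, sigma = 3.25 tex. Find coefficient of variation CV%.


Formula: CV% = (standard deviation / mean) * 100
Step 1: Ratio = 3.25 / 49.3 = 0.065923
Step 2: CV% = 0.065923 * 100 = 6.5923% ≈ 6.6%

6.6%


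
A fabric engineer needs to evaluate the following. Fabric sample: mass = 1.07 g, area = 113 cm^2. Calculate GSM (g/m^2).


Formula: GSM = mass_g / area_m2
Step 1: Convert area: 113 cm^2 = 113 / 10000 = 0.0113 m^2
Step 2: GSM = 1.07 g / 0.0113 m^2 = 94.7 g/m^2

94.7 g/m^2


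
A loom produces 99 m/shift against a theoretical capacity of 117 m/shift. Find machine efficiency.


Formula: Efficiency% = (Actual output / Theoretical output) * 100
Efficiency% = (99 / 117) * 100
Efficiency% = 0.846154 * 100 = 84.6154% ≈ 84.6%

84.6%


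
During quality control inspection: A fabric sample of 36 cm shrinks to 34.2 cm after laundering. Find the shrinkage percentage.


Formula: Shrinkage% = ((L_before - L_after) / L_before) * 100
Step 1: Shrinkage = 36 - 34.2 = 1.8 cm
Step 2: Shrinkage% = (1.8 / 36) * 100
Step 3: Shrinkage% = 0.05 * 100 = 5.0%

5.0%


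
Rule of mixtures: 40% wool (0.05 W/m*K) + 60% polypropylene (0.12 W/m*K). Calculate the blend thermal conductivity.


Formula: Blend property = (fraction_A * property_A) + (fraction_B * property_B)
Step 1: Contribution A = 40/100 * 0.05 W/m*K = 0.02 W/m*K
Step 2: Contribution B = 60/100 * 0.12 W/m*K = 0.072 W/m*K
Step 3: Blend thermal conductivity = 0.02 + 0.072 = 0.092 W/m*K

0.092 W/m*K


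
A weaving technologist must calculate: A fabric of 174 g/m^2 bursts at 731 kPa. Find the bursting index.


Formula: Bursting Index = Bursting Strength / Fabric GSM
BI = 731 kPa / 174 g/m^2
BI = 4.201 kPa/(g/m^2)

4.201 kPa/(g/m^2)


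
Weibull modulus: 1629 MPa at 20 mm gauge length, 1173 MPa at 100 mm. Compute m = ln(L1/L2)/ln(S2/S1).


Formula: m = ln(L1/L2) / ln(S2/S1)
Step 1: ln(L1/L2) = ln(20/100) = -1.60944
Step 2: S2/S1 = 1173/1629 = 0.72007
Step 3: ln(S2/S1) = ln(0.72007) = -0.32841
Step 4: m = -1.60944 / -0.32841 = 4.90

4.90 (Weibull m)


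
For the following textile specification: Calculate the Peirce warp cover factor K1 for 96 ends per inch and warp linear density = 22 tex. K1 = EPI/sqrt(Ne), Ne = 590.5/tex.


Formula: K1 = EPI / sqrt(Ne), with Ne = 590.5 / tex_warp
Step 1: Ne = 590.5 / 22 = 26.841
Step 2: sqrt(Ne) = sqrt(26.841) = 5.1808
Step 3: K1 = 96 / 5.1808 = 18.5

18.5


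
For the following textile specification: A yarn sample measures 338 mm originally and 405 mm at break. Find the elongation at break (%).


Formula: Elongation (%) = ((L_break - L0) / L0) * 100
Step 1: Extension = 405 - 338 = 67 mm
Step 2: Elongation = (67 / 338) * 100
Step 3: Elongation = 0.198225 * 100 = 19.8225% ≈ 19.8%

19.8%


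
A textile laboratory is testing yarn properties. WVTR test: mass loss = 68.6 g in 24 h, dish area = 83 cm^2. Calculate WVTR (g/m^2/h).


Formula: WVTR = mass_loss / (area * time)
Step 1: Convert area: 83 cm^2 = 0.0083 m^2
Step 2: WVTR = 68.6 g / (0.0083 m^2 * 24 h)
Step 3: WVTR = 68.6 / 0.1992 = 344.4 g/m^2/h

344.4 g/m^2/h


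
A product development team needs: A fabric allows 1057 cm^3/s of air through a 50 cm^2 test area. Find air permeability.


Formula: Air Permeability = Airflow / Test Area
AP = 1057 cm^3/s / 50 cm^2
AP = 21.1 cm^3/s/cm^2

21.1 cm^3/s/cm^2


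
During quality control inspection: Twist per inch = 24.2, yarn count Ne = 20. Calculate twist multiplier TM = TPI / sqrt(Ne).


Formula: TM = TPI / sqrt(Ne)
Step 1: sqrt(Ne) = sqrt(20) = 4.4721
Step 2: TM = 24.2 / 4.4721 = 5.41

5.41 TM


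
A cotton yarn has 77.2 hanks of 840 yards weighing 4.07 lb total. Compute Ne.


Formula: Ne = hanks / mass_lb
Substituting: Ne = 77.2 / 4.07
Ne = 19.0

19.0 Ne


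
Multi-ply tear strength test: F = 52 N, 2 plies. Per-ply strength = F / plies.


Formula: Per-ply strength = Total force / Number of plies
Per-ply = 52 N / 2
Per-ply = 26 N

26 N


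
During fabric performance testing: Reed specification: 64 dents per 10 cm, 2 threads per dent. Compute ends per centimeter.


Formula: EPC = (dents per 10 cm * ends per dent) / 10
Step 1: Total ends per 10 cm = 64 * 2 = 128
Step 2: EPC = 128 / 10 = 12.8 ends/cm

12.8 ends/cm


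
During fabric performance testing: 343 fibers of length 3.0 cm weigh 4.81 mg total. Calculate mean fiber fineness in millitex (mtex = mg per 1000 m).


Formula: fineness (mtex) = mass (mg) / total length (km) = (mass_mg / total_length_m) * 1000
Step 1: Convert fiber length: 3.0 cm = 0.03 m
Step 2: Total fiber length = 343 * 0.03 = 10.29 m
Step 3: Linear density = 4.81 mg / 10.29 m = 0.4674 mg/m
Step 4: fineness = 0.4674 * 1000 = 467.4 mtex

467.4 mtex


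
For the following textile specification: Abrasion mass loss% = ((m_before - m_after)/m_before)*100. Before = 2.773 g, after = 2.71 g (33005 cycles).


Formula: Mass loss% = ((m_before - m_after) / m_before) * 100
Step 1: Mass loss = 2.773 - 2.71 = 0.063 g
Step 2: Ratio = 0.063 / 2.773 = 0.0227191
Step 3: Mass loss% = 0.0227191 * 100 = 2.27191% ≈ 2.27%

2.27%


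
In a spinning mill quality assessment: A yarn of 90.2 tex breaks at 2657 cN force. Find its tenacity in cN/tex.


Formula: Tenacity = Breaking force / Linear density
Tenacity = 2657 cN / 90.2 tex
Tenacity = 29.46 cN/tex

29.46 cN/tex


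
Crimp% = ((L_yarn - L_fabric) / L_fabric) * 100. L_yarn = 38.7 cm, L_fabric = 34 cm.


Formula: Crimp% = ((L_yarn - L_fabric) / L_fabric) * 100
Step 1: Extension = 38.7 - 34 = 4.7 cm
Step 2: Crimp% = (4.7 / 34) * 100
Step 3: Crimp% = 0.138235 * 100 = 13.8235% ≈ 13.8%

13.8%


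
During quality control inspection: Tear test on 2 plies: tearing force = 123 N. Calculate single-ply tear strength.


Formula: Per-ply strength = Total force / Number of plies
Per-ply = 123 N / 2
Per-ply = 61.5 N

61.5 N


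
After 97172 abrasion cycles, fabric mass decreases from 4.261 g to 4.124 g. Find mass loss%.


Formula: Mass loss% = ((m_before - m_after) / m_before) * 100
Step 1: Mass loss = 4.261 - 4.124 = 0.137 g
Step 2: Ratio = 0.137 / 4.261 = 0.0321521
Step 3: Mass loss% = 0.0321521 * 100 = 3.21521% ≈ 3.22%

3.22%


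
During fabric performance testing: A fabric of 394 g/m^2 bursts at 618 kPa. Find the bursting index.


Formula: Bursting Index = Bursting Strength / Fabric GSM
BI = 618 kPa / 394 g/m^2
BI = 1.569 kPa/(g/m^2)

1.569 kPa/(g/m^2)
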